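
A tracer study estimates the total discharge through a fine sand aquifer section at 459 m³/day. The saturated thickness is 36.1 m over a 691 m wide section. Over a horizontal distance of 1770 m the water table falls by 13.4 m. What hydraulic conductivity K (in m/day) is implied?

2.43

Cross-sectional area A = 691 × 36.1 = 24945 m².
Hydraulic gradient i = Δh / L = 13.4 / 1770 = 0.007571.
From Q = K·A·i, K = Q / (A·i) = 459 / (24945 × 0.007571) = 2.431 m/day.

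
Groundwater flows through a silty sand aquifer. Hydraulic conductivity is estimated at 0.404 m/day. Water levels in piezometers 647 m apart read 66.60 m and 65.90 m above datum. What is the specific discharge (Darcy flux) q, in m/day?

0.000437

Hydraulic gradient i = (66.60 − 65.90) / 647 = 0.7 / 647 = 0.001082.
Specific discharge q = K · i = 0.4040 × 0.001082 = 0.0004371 m/day.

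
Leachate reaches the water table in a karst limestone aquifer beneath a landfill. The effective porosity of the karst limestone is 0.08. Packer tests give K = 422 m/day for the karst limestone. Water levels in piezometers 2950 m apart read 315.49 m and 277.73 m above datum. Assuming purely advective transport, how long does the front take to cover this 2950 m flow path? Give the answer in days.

43.7

Hydraulic gradient i = (315.49 − 277.73) / 2950 = 37.76 / 2950 = 0.01280.
Darcy flux q = K · i = 422.0 × 0.01280 = 5.402 m/day.
Seepage velocity v = q / n_e = 5.402 / 0.08 = 67.52 m/day.
Travel time t = L / v = 2950 / 67.52 = 43.69 days.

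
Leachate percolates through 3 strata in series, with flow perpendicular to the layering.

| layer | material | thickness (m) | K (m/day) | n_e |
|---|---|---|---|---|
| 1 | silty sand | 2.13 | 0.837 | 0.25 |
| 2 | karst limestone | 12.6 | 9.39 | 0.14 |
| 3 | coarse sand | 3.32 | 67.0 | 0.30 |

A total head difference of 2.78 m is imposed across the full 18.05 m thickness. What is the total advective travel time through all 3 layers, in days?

4.66

With flow normal to the layers, continuity requires the same specific discharge q through every layer.
Σ(b_i/K_i) = 2.13/0.837 + 12.6/9.39 + 3.32/67.0 = 3.936 d.
q = Δh / Σ(b_i/K_i) = 2.78 / 3.936 = 0.7063 m/day.
In each layer the seepage velocity is v_i = q/n_i, so the layer transit time is t_i = b_i·n_i / q:
  layer 1 (silty sand): t_1 = 2.13 × 0.25 / 0.7063 = 0.7540 d
  layer 2 (karst limestone): t_2 = 12.6 × 0.14 / 0.7063 = 2.498 d
  layer 3 (coarse sand): t_3 = 3.32 × 0.30 / 0.7063 = 1.410 d
Total t = Σ t_i = 4.662 days.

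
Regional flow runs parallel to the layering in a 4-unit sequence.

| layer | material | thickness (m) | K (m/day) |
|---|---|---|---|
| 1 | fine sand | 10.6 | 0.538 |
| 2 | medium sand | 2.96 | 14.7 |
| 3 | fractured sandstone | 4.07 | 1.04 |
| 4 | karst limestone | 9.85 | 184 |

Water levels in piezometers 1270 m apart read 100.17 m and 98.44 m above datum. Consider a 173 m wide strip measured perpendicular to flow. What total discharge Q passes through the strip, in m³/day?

440

Flow is parallel to layering, so each bed carries its own Darcy discharge and the transmissivities add.
Σ(K_i·b_i) = 0.538×10.6 + 14.7×2.96 + 1.04×4.07 + 184×9.85 = 1866 m²/day.
Hydraulic gradient i = (100.17 − 98.44) / 1270 = 1.73 / 1270 = 0.001362.
Q = Σ(K_i·b_i) · W · i = 1866 × 173 × 0.001362 = 439.7 m³/day.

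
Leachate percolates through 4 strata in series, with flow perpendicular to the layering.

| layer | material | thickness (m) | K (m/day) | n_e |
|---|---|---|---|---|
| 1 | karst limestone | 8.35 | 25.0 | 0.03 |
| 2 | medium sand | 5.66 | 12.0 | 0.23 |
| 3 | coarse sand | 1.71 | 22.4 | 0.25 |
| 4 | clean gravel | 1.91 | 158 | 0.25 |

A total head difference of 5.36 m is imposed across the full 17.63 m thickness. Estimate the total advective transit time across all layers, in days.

With flow normal to the layers, continuity requires the same specific discharge q through every layer.
Σ(b_i/K_i) = 8.35/25.0 + 5.66/12.0 + 1.71/22.4 + 1.91/158 = 0.8941 d.
q = Δh / Σ(b_i/K_i) = 5.36 / 0.8941 = 5.995 m/day.
In each layer the seepage velocity is v_i = q/n_i, so the layer transit time is t_i = b_i·n_i / q:
  layer 1 (karst limestone): t_1 = 8.35 × 0.03 / 5.995 = 0.04179 d
  layer 2 (medium sand): t_2 = 5.66 × 0.23 / 5.995 = 0.2172 d
  layer 3 (coarse sand): t_3 = 1.71 × 0.25 / 5.995 = 0.07131 d
  layer 4 (clean gravel): t_4 = 1.91 × 0.25 / 5.995 = 0.07965 d
Total t = Σ t_i = 0.4099 days.

0.410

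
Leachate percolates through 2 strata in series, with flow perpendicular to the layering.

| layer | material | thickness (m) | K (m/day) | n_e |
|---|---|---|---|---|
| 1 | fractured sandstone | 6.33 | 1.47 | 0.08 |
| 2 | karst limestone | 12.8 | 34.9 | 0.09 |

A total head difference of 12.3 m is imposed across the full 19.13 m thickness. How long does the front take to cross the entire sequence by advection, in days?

With flow normal to the layers, continuity requires the same specific discharge q through every layer.
Σ(b_i/K_i) = 6.33/1.47 + 12.8/34.9 = 4.673 d.
q = Δh / Σ(b_i/K_i) = 12.3 / 4.673 = 2.632 m/day.
In each layer the seepage velocity is v_i = q/n_i, so the layer transit time is t_i = b_i·n_i / q:
  layer 1 (fractured sandstone): t_1 = 6.33 × 0.08 / 2.632 = 0.1924 d
  layer 2 (karst limestone): t_2 = 12.8 × 0.09 / 2.632 = 0.4377 d
Total t = Σ t_i = 0.6300 days.

0.630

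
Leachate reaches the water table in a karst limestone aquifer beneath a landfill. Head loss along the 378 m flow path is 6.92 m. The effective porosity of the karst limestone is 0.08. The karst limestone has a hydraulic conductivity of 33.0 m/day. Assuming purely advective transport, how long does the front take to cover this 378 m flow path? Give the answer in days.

Hydraulic gradient i = Δh / L = 6.92 / 378 = 0.01831.
Darcy flux q = K · i = 33.00 × 0.01831 = 0.6041 m/day.
Seepage velocity v = q / n_e = 0.6041 / 0.08 = 7.552 m/day.
Travel time t = L / v = 378 / 7.552 = 50.06 days.

50.1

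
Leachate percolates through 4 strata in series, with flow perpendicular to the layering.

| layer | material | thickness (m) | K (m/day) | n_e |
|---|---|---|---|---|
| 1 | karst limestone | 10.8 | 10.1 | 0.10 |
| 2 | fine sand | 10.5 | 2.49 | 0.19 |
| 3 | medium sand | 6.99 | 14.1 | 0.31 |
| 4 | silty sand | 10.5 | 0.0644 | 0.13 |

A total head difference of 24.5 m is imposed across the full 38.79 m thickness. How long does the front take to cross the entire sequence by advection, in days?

With flow normal to the layers, continuity requires the same specific discharge q through every layer.
Σ(b_i/K_i) = 10.8/10.1 + 10.5/2.49 + 6.99/14.1 + 10.5/0.0644 = 168.8 d.
q = Δh / Σ(b_i/K_i) = 24.5 / 168.8 = 0.1451 m/day.
In each layer the seepage velocity is v_i = q/n_i, so the layer transit time is t_i = b_i·n_i / q:
  layer 1 (karst limestone): t_1 = 10.8 × 0.10 / 0.1451 = 7.442 d
  layer 2 (fine sand): t_2 = 10.5 × 0.19 / 0.1451 = 13.75 d
  layer 3 (medium sand): t_3 = 6.99 × 0.31 / 0.1451 = 14.93 d
  layer 4 (silty sand): t_4 = 10.5 × 0.13 / 0.1451 = 9.406 d
Total t = Σ t_i = 45.53 days.

45.5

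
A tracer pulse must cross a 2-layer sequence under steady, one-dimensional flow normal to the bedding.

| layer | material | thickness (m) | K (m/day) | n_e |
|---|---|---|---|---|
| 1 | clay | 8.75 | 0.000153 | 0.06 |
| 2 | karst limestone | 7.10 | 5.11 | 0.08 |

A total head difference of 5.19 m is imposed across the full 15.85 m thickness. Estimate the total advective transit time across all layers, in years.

33.0

With flow normal to the layers, continuity requires the same specific discharge q through every layer.
Σ(b_i/K_i) = 8.75/0.000153 + 7.10/5.11 = 57191 d.
q = Δh / Σ(b_i/K_i) = 5.19 / 57191 = 9.075e-05 m/day.
In each layer the seepage velocity is v_i = q/n_i, so the layer transit time is t_i = b_i·n_i / q:
  layer 1 (clay): t_1 = 8.75 × 0.06 / 9.075e-05 = 5785 d
  layer 2 (karst limestone): t_2 = 7.10 × 0.08 / 9.075e-05 = 6259 d
Total t = Σ t_i = 12044 days = 32.98 years.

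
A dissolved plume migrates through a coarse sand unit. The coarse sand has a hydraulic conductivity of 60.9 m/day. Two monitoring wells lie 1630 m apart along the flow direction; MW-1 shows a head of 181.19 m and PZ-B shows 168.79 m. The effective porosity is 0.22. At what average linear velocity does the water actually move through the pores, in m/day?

Hydraulic gradient i = (181.19 − 168.79) / 1630 = 12.4 / 1630 = 0.007607.
Darcy flux q = K · i = 60.90 × 0.007607 = 0.4633 m/day.
Seepage velocity v = q / n_e = 0.4633 / 0.22 = 2.106 m/day.

2.11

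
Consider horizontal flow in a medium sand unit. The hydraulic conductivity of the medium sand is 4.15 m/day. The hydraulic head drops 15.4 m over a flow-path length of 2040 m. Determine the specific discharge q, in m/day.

0.0313

Hydraulic gradient i = Δh / L = 15.4 / 2040 = 0.007549.
Specific discharge q = K · i = 4.150 × 0.007549 = 0.03133 m/day.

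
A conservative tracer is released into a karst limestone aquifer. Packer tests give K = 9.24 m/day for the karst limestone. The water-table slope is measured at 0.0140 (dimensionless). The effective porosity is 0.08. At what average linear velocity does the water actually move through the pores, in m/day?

Hydraulic gradient i = 0.0140.
Darcy flux q = K · i = 9.240 × 0.01400 = 0.1294 m/day.
Seepage velocity v = q / n_e = 0.1294 / 0.08 = 1.617 m/day.

1.62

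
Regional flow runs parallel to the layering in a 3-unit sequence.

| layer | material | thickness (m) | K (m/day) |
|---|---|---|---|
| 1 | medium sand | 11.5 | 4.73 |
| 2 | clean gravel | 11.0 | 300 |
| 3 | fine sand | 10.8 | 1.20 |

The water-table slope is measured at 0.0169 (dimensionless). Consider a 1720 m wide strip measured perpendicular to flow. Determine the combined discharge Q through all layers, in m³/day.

97900

Flow is parallel to layering, so each bed carries its own Darcy discharge and the transmissivities add.
Σ(K_i·b_i) = 4.73×11.5 + 300×11.0 + 1.20×10.8 = 3367 m²/day.
Hydraulic gradient i = 0.0169.
Q = Σ(K_i·b_i) · W · i = 3367 × 1720 × 0.01690 = 97882 m³/day.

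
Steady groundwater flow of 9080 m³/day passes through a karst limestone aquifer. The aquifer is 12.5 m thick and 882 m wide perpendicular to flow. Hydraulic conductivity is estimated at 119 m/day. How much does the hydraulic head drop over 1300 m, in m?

9.00

Cross-sectional area A = 882 × 12.5 = 11025 m².
From Q = K·A·i, i = Q / (K·A) = 9080 / (119.0 × 11025) = 0.006921.
Head loss Δh = i · L = 0.006921 × 1300 = 8.997 m.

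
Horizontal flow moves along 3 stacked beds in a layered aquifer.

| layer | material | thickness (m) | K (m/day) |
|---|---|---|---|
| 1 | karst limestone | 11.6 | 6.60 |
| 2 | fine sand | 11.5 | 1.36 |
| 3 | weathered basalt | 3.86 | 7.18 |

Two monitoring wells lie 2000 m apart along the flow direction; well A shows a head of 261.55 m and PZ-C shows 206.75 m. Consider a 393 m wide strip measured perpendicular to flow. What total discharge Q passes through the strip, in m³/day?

Flow is parallel to layering, so each bed carries its own Darcy discharge and the transmissivities add.
Σ(K_i·b_i) = 6.60×11.6 + 1.36×11.5 + 7.18×3.86 = 119.9 m²/day.
Hydraulic gradient i = (261.55 − 206.75) / 2000 = 54.8 / 2000 = 0.02740.
Q = Σ(K_i·b_i) · W · i = 119.9 × 393 × 0.02740 = 1291 m³/day.

1290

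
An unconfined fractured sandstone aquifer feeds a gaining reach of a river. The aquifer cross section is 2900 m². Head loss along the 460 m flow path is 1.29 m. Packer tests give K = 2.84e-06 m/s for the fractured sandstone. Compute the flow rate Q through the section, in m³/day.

2.00

Convert K: 2.84e-06 m/s × 86400 = 0.2454 m/day.
Hydraulic gradient i = Δh / L = 1.29 / 460 = 0.002804.
Darcy's law: Q = K · A · i = 0.2454 × 2900 × 0.002804 = 1.996 m³/day.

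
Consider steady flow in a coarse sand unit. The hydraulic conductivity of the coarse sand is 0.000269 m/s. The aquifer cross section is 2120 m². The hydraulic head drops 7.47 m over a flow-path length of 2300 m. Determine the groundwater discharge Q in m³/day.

160

Convert K: 0.000269 m/s × 86400 = 23.24 m/day.
Hydraulic gradient i = Δh / L = 7.47 / 2300 = 0.003248.
Darcy's law: Q = K · A · i = 23.24 × 2120 × 0.003248 = 160.0 m³/day.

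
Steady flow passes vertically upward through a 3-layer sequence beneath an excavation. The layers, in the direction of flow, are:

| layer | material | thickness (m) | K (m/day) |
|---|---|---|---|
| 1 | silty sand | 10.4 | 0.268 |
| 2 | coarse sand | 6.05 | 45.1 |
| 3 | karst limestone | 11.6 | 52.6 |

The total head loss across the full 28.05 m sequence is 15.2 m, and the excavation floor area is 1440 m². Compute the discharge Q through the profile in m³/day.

559

Flow is perpendicular to layering, so the layers act in series and the equivalent K is the thickness-weighted harmonic mean.
Total thickness L = 10.4 + 6.05 + 11.6 = 28.05 m.
Σ(b_i/K_i) = 10.4/0.268 + 6.05/45.1 + 11.6/52.6 = 39.16 d.
K_eq = L / Σ(b_i/K_i) = 28.05 / 39.16 = 0.7163 m/day.
Q = K_eq · A · (Δh/L) = 0.7163 × 1440 × (15.2/28.05) = 558.9 m³/day.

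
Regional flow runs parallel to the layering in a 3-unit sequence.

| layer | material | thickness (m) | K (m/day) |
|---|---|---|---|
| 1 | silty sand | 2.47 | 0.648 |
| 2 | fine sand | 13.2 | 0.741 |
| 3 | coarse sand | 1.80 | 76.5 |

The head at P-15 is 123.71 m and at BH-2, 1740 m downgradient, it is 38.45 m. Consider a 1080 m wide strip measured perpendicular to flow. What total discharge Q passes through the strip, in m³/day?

Flow is parallel to layering, so each bed carries its own Darcy discharge and the transmissivities add.
Σ(K_i·b_i) = 0.648×2.47 + 0.741×13.2 + 76.5×1.80 = 149.1 m²/day.
Hydraulic gradient i = (123.71 − 38.45) / 1740 = 85.26 / 1740 = 0.04900.
Q = Σ(K_i·b_i) · W · i = 149.1 × 1080 × 0.04900 = 7889 m³/day.

7890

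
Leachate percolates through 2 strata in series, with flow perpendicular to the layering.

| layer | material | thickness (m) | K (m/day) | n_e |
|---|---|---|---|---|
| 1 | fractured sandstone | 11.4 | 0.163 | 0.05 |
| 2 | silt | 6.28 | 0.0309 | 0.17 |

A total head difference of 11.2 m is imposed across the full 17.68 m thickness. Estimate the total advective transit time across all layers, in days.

39.9

With flow normal to the layers, continuity requires the same specific discharge q through every layer.
Σ(b_i/K_i) = 11.4/0.163 + 6.28/0.0309 = 273.2 d.
q = Δh / Σ(b_i/K_i) = 11.2 / 273.2 = 0.04100 m/day.
In each layer the seepage velocity is v_i = q/n_i, so the layer transit time is t_i = b_i·n_i / q:
  layer 1 (fractured sandstone): t_1 = 11.4 × 0.05 / 0.04100 = 13.90 d
  layer 2 (silt): t_2 = 6.28 × 0.17 / 0.04100 = 26.04 d
Total t = Σ t_i = 39.94 days.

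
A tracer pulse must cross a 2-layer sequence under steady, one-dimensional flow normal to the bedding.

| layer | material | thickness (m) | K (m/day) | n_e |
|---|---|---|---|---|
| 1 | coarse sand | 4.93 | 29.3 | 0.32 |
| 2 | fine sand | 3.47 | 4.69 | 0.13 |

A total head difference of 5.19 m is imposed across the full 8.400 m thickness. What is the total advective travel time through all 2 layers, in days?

0.355

With flow normal to the layers, continuity requires the same specific discharge q through every layer.
Σ(b_i/K_i) = 4.93/29.3 + 3.47/4.69 = 0.9081 d.
q = Δh / Σ(b_i/K_i) = 5.19 / 0.9081 = 5.715 m/day.
In each layer the seepage velocity is v_i = q/n_i, so the layer transit time is t_i = b_i·n_i / q:
  layer 1 (coarse sand): t_1 = 4.93 × 0.32 / 5.715 = 0.2760 d
  layer 2 (fine sand): t_2 = 3.47 × 0.13 / 5.715 = 0.07893 d
Total t = Σ t_i = 0.3550 days.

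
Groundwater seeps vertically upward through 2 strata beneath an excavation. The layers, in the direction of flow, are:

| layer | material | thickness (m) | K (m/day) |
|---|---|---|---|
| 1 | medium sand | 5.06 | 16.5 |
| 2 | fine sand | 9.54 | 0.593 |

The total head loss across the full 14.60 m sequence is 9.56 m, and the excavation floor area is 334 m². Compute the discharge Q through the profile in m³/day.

Flow is perpendicular to layering, so the layers act in series and the equivalent K is the thickness-weighted harmonic mean.
Total thickness L = 5.06 + 9.54 = 14.60 m.
Σ(b_i/K_i) = 5.06/16.5 + 9.54/0.593 = 16.39 d.
K_eq = L / Σ(b_i/K_i) = 14.60 / 16.39 = 0.8906 m/day.
Q = K_eq · A · (Δh/L) = 0.8906 × 334 × (9.56/14.60) = 194.8 m³/day.

195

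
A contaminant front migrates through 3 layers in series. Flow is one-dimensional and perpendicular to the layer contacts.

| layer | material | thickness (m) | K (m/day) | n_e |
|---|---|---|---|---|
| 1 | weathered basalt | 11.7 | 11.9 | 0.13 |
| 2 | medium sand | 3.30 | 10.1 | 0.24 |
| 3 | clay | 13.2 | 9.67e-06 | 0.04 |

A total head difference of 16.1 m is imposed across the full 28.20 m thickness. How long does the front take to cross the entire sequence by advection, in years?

659

With flow normal to the layers, continuity requires the same specific discharge q through every layer.
Σ(b_i/K_i) = 11.7/11.9 + 3.30/10.1 + 13.2/9.67e-06 = 1.365e+06 d.
q = Δh / Σ(b_i/K_i) = 16.1 / 1.365e+06 = 1.179e-05 m/day.
In each layer the seepage velocity is v_i = q/n_i, so the layer transit time is t_i = b_i·n_i / q:
  layer 1 (weathered basalt): t_1 = 11.7 × 0.13 / 1.179e-05 = 1.290e+05 d
  layer 2 (medium sand): t_2 = 3.30 × 0.24 / 1.179e-05 = 67150 d
  layer 3 (clay): t_3 = 13.2 × 0.04 / 1.179e-05 = 44767 d
Total t = Σ t_i = 2.409e+05 days = 659.5 years.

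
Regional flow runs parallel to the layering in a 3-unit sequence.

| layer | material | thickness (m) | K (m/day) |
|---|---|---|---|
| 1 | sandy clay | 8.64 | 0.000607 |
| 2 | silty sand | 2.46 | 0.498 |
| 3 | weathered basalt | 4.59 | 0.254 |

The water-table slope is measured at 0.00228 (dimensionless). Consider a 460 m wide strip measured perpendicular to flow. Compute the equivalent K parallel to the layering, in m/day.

Flow is parallel to layering, so each bed carries its own Darcy discharge and the transmissivities add.
Σ(K_i·b_i) = 0.000607×8.64 + 0.498×2.46 + 0.254×4.59 = 2.396 m²/day.
Total thickness b = 15.69 m, so K_eq = Σ(K_i·b_i)/b = 0.1527 m/day.

0.153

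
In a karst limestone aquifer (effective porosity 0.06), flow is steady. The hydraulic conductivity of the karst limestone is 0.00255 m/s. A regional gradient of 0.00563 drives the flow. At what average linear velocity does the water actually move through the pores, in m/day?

20.7

Convert K: 0.00255 m/s × 86400 = 220.3 m/day.
Hydraulic gradient i = 0.00563.
Darcy flux q = K · i = 220.3 × 0.005630 = 1.240 m/day.
Seepage velocity v = q / n_e = 1.240 / 0.06 = 20.67 m/day.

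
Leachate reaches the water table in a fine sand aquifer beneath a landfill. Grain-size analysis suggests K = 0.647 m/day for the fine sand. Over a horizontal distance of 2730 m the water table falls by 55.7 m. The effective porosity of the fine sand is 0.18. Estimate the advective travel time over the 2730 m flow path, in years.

102

Hydraulic gradient i = Δh / L = 55.7 / 2730 = 0.02040.
Darcy flux q = K · i = 0.6470 × 0.02040 = 0.01320 m/day.
Seepage velocity v = q / n_e = 0.01320 / 0.18 = 0.07334 m/day.
Travel time t = L / v = 2730 / 0.07334 = 37225 days = 101.9 years.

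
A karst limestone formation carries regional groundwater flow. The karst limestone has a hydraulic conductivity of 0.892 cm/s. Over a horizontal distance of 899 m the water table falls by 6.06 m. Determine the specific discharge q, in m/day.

5.20

Convert K: 0.892 cm/s × 864 = 770.7 m/day.
Hydraulic gradient i = Δh / L = 6.06 / 899 = 0.006741.
Specific discharge q = K · i = 770.7 × 0.006741 = 5.195 m/day.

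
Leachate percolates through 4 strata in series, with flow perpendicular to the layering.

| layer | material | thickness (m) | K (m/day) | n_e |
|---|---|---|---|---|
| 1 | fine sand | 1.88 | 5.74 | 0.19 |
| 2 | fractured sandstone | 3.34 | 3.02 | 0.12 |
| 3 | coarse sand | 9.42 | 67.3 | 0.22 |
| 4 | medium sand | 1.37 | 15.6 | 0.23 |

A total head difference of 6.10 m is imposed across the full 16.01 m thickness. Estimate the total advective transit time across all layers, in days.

With flow normal to the layers, continuity requires the same specific discharge q through every layer.
Σ(b_i/K_i) = 1.88/5.74 + 3.34/3.02 + 9.42/67.3 + 1.37/15.6 = 1.661 d.
q = Δh / Σ(b_i/K_i) = 6.10 / 1.661 = 3.672 m/day.
In each layer the seepage velocity is v_i = q/n_i, so the layer transit time is t_i = b_i·n_i / q:
  layer 1 (fine sand): t_1 = 1.88 × 0.19 / 3.672 = 0.09728 d
  layer 2 (fractured sandstone): t_2 = 3.34 × 0.12 / 3.672 = 0.1092 d
  layer 3 (coarse sand): t_3 = 9.42 × 0.22 / 3.672 = 0.5644 d
  layer 4 (medium sand): t_4 = 1.37 × 0.23 / 3.672 = 0.08581 d
Total t = Σ t_i = 0.8566 days.

0.857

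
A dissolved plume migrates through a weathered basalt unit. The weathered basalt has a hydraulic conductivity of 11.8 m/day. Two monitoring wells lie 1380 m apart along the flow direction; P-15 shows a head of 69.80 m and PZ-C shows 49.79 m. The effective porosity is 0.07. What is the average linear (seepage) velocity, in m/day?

2.44

Hydraulic gradient i = (69.80 − 49.79) / 1380 = 20.01 / 1380 = 0.01450.
Darcy flux q = K · i = 11.80 × 0.01450 = 0.1711 m/day.
Seepage velocity v = q / n_e = 0.1711 / 0.07 = 2.444 m/day.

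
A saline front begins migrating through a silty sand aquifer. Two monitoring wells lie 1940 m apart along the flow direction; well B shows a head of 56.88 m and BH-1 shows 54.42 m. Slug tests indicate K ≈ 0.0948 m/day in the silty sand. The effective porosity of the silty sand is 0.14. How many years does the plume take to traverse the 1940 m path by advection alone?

Hydraulic gradient i = (56.88 − 54.42) / 1940 = 2.46 / 1940 = 0.001268.
Darcy flux q = K · i = 0.09480 × 0.001268 = 0.0001202 m/day.
Seepage velocity v = q / n_e = 0.0001202 / 0.14 = 0.0008586 m/day.
Travel time t = L / v = 1940 / 0.0008586 = 2.259e+06 days = 6186 years.

6190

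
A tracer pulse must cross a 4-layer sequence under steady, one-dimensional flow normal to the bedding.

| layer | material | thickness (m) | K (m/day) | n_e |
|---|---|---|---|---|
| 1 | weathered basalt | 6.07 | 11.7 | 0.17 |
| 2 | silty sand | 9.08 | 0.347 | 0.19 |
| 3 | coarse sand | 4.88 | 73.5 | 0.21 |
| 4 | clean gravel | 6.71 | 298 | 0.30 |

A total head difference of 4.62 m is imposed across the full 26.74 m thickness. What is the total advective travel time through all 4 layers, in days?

With flow normal to the layers, continuity requires the same specific discharge q through every layer.
Σ(b_i/K_i) = 6.07/11.7 + 9.08/0.347 + 4.88/73.5 + 6.71/298 = 26.77 d.
q = Δh / Σ(b_i/K_i) = 4.62 / 26.77 = 0.1725 m/day.
In each layer the seepage velocity is v_i = q/n_i, so the layer transit time is t_i = b_i·n_i / q:
  layer 1 (weathered basalt): t_1 = 6.07 × 0.17 / 0.1725 = 5.980 d
  layer 2 (silty sand): t_2 = 9.08 × 0.19 / 0.1725 = 9.998 d
  layer 3 (coarse sand): t_3 = 4.88 × 0.21 / 0.1725 = 5.939 d
  layer 4 (clean gravel): t_4 = 6.71 × 0.30 / 0.1725 = 11.67 d
Total t = Σ t_i = 33.58 days.

33.6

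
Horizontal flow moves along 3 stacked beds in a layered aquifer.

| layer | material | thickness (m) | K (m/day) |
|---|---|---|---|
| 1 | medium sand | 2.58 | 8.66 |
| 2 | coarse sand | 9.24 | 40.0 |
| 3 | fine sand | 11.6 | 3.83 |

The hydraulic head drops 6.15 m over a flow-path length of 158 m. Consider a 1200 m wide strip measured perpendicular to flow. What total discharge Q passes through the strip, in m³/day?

20400

Flow is parallel to layering, so each bed carries its own Darcy discharge and the transmissivities add.
Σ(K_i·b_i) = 8.66×2.58 + 40.0×9.24 + 3.83×11.6 = 436.4 m²/day.
Hydraulic gradient i = Δh / L = 6.15 / 158 = 0.03892.
Q = Σ(K_i·b_i) · W · i = 436.4 × 1200 × 0.03892 = 20382 m³/day.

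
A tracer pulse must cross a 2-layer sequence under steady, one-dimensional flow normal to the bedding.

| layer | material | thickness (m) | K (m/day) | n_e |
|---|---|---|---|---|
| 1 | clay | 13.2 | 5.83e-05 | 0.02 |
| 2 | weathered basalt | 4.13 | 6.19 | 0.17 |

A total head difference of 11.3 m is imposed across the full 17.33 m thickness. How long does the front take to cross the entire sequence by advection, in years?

53.0

With flow normal to the layers, continuity requires the same specific discharge q through every layer.
Σ(b_i/K_i) = 13.2/5.83e-05 + 4.13/6.19 = 2.264e+05 d.
q = Δh / Σ(b_i/K_i) = 11.3 / 2.264e+05 = 4.991e-05 m/day.
In each layer the seepage velocity is v_i = q/n_i, so the layer transit time is t_i = b_i·n_i / q:
  layer 1 (clay): t_1 = 13.2 × 0.02 / 4.991e-05 = 5290 d
  layer 2 (weathered basalt): t_2 = 4.13 × 0.17 / 4.991e-05 = 14068 d
Total t = Σ t_i = 19358 days = 53.00 years.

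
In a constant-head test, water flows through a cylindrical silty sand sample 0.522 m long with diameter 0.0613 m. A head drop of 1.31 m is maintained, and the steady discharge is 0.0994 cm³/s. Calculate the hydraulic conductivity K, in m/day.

Cross-sectional area A = π·(d/2)² = π × (0.0613/2)² = 0.002951 m².
Convert discharge: 0.0994 cm³/s = 9.940e-08 m³/s.
Darcy's law rearranged: K = Q·L / (A·Δh) = 9.940e-08 × 0.522 / (0.002951 × 1.31) = 1.342e-05 m/s = 1.160 m/day.

1.16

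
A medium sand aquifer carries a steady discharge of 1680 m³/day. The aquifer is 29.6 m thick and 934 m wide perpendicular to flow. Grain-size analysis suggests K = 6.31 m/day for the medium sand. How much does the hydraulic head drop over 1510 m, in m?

14.5

Cross-sectional area A = 934 × 29.6 = 27646 m².
From Q = K·A·i, i = Q / (K·A) = 1680 / (6.310 × 27646) = 0.009630.
Head loss Δh = i · L = 0.009630 × 1510 = 14.54 m.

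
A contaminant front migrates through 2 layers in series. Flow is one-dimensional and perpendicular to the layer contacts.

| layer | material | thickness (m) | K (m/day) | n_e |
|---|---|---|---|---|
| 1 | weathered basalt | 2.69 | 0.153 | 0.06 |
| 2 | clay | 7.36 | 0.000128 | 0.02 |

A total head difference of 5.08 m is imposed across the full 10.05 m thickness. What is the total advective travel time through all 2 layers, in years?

With flow normal to the layers, continuity requires the same specific discharge q through every layer.
Σ(b_i/K_i) = 2.69/0.153 + 7.36/0.000128 = 57518 d.
q = Δh / Σ(b_i/K_i) = 5.08 / 57518 = 8.832e-05 m/day.
In each layer the seepage velocity is v_i = q/n_i, so the layer transit time is t_i = b_i·n_i / q:
  layer 1 (weathered basalt): t_1 = 2.69 × 0.06 / 8.832e-05 = 1827 d
  layer 2 (clay): t_2 = 7.36 × 0.02 / 8.832e-05 = 1667 d
Total t = Σ t_i = 3494 days = 9.566 years.

9.57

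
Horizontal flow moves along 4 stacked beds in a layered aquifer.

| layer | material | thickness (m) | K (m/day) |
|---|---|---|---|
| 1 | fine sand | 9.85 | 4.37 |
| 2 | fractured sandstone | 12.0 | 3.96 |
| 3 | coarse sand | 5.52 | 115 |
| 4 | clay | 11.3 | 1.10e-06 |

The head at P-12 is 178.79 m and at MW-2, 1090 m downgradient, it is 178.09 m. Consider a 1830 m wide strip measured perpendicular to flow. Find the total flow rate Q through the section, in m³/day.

852

Flow is parallel to layering, so each bed carries its own Darcy discharge and the transmissivities add.
Σ(K_i·b_i) = 4.37×9.85 + 3.96×12.0 + 115×5.52 + 1.10e-06×11.3 = 725.4 m²/day.
Hydraulic gradient i = (178.79 − 178.09) / 1090 = 0.7 / 1090 = 0.0006422.
Q = Σ(K_i·b_i) · W · i = 725.4 × 1830 × 0.0006422 = 852.5 m³/day.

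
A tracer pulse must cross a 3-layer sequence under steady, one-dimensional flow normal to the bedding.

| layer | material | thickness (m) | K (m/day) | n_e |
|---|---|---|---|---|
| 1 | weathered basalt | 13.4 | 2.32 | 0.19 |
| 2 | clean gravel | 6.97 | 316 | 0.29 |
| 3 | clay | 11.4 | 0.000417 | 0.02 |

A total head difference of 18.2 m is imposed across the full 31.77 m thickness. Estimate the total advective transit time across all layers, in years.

19.7

With flow normal to the layers, continuity requires the same specific discharge q through every layer.
Σ(b_i/K_i) = 13.4/2.32 + 6.97/316 + 11.4/0.000417 = 27344 d.
q = Δh / Σ(b_i/K_i) = 18.2 / 27344 = 0.0006656 m/day.
In each layer the seepage velocity is v_i = q/n_i, so the layer transit time is t_i = b_i·n_i / q:
  layer 1 (weathered basalt): t_1 = 13.4 × 0.19 / 0.0006656 = 3825 d
  layer 2 (clean gravel): t_2 = 6.97 × 0.29 / 0.0006656 = 3037 d
  layer 3 (clay): t_3 = 11.4 × 0.02 / 0.0006656 = 342.6 d
Total t = Σ t_i = 7205 days = 19.72 years.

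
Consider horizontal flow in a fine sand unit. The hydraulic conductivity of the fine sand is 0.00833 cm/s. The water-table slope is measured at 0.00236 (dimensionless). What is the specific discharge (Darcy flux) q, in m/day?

Convert K: 0.00833 cm/s × 864 = 7.197 m/day.
Hydraulic gradient i = 0.00236.
Specific discharge q = K · i = 7.197 × 0.002360 = 0.01699 m/day.

0.0170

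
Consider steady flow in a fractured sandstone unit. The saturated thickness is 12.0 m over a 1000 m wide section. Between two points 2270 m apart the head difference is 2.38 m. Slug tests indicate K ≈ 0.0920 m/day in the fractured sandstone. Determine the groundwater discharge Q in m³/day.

1.16

Cross-sectional area A = 1000 × 12.0 = 12000 m².
Hydraulic gradient i = Δh / L = 2.38 / 2270 = 0.001048.
Darcy's law: Q = K · A · i = 0.09200 × 12000 × 0.001048 = 1.157 m³/day.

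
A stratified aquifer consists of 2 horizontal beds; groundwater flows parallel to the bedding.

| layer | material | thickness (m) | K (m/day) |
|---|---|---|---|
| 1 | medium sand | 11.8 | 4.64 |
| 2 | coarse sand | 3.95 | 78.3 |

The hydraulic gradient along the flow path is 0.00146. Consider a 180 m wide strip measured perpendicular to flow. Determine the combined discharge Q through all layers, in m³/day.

Flow is parallel to layering, so each bed carries its own Darcy discharge and the transmissivities add.
Σ(K_i·b_i) = 4.64×11.8 + 78.3×3.95 = 364.0 m²/day.
Hydraulic gradient i = 0.00146.
Q = Σ(K_i·b_i) · W · i = 364.0 × 180 × 0.001460 = 95.67 m³/day.

95.7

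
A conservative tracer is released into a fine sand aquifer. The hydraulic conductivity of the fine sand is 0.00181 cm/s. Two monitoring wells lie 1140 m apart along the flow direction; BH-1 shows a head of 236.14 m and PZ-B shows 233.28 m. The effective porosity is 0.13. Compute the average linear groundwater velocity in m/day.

Convert K: 0.00181 cm/s × 864 = 1.564 m/day.
Hydraulic gradient i = (236.14 − 233.28) / 1140 = 2.86 / 1140 = 0.002509.
Darcy flux q = K · i = 1.564 × 0.002509 = 0.003923 m/day.
Seepage velocity v = q / n_e = 0.003923 / 0.13 = 0.03018 m/day.

0.0302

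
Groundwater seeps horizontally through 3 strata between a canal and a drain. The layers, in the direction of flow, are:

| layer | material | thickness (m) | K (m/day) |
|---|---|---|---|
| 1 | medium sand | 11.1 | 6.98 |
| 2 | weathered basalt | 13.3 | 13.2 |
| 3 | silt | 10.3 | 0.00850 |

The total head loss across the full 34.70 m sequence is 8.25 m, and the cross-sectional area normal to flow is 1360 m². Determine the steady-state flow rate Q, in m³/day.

9.24

Flow is perpendicular to layering, so the layers act in series and the equivalent K is the thickness-weighted harmonic mean.
Total thickness L = 11.1 + 13.3 + 10.3 = 34.70 m.
Σ(b_i/K_i) = 11.1/6.98 + 13.3/13.2 + 10.3/0.00850 = 1214 d.
K_eq = L / Σ(b_i/K_i) = 34.70 / 1214 = 0.02857 m/day.
Q = K_eq · A · (Δh/L) = 0.02857 × 1360 × (8.25/34.70) = 9.239 m³/day.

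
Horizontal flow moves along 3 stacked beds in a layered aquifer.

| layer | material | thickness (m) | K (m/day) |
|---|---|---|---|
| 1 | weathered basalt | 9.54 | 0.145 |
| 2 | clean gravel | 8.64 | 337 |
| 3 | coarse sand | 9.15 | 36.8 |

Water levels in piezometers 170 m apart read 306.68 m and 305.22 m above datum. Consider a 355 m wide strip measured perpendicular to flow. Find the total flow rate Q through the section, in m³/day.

9910

Flow is parallel to layering, so each bed carries its own Darcy discharge and the transmissivities add.
Σ(K_i·b_i) = 0.145×9.54 + 337×8.64 + 36.8×9.15 = 3250 m²/day.
Hydraulic gradient i = (306.68 − 305.22) / 170 = 1.46 / 170 = 0.008588.
Q = Σ(K_i·b_i) · W · i = 3250 × 355 × 0.008588 = 9908 m³/day.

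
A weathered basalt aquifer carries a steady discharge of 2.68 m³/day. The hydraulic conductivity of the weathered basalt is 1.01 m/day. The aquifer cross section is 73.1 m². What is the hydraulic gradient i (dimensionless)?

From Q = K·A·i, i = Q / (K·A) = 2.68 / (1.010 × 73.10) = 0.03630.

0.0363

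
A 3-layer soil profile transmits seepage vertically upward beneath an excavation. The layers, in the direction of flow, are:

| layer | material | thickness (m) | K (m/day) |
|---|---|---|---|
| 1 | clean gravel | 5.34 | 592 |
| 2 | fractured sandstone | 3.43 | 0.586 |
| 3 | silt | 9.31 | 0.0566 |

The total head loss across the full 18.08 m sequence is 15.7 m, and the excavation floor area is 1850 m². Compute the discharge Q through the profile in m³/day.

171

Flow is perpendicular to layering, so the layers act in series and the equivalent K is the thickness-weighted harmonic mean.
Total thickness L = 5.34 + 3.43 + 9.31 = 18.08 m.
Σ(b_i/K_i) = 5.34/592 + 3.43/0.586 + 9.31/0.0566 = 170.3 d.
K_eq = L / Σ(b_i/K_i) = 18.08 / 170.3 = 0.1061 m/day.
Q = K_eq · A · (Δh/L) = 0.1061 × 1850 × (15.7/18.08) = 170.5 m³/day.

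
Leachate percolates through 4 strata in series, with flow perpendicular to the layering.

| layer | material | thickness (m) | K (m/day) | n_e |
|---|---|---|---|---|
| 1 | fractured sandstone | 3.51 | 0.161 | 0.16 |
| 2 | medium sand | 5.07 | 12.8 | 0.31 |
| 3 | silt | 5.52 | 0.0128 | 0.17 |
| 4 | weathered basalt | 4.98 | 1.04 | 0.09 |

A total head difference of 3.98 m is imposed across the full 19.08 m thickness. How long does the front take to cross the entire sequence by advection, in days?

405

With flow normal to the layers, continuity requires the same specific discharge q through every layer.
Σ(b_i/K_i) = 3.51/0.161 + 5.07/12.8 + 5.52/0.0128 + 4.98/1.04 = 458.2 d.
q = Δh / Σ(b_i/K_i) = 3.98 / 458.2 = 0.008685 m/day.
In each layer the seepage velocity is v_i = q/n_i, so the layer transit time is t_i = b_i·n_i / q:
  layer 1 (fractured sandstone): t_1 = 3.51 × 0.16 / 0.008685 = 64.66 d
  layer 2 (medium sand): t_2 = 5.07 × 0.31 / 0.008685 = 181.0 d
  layer 3 (silt): t_3 = 5.52 × 0.17 / 0.008685 = 108.0 d
  layer 4 (weathered basalt): t_4 = 4.98 × 0.09 / 0.008685 = 51.60 d
Total t = Σ t_i = 405.3 days.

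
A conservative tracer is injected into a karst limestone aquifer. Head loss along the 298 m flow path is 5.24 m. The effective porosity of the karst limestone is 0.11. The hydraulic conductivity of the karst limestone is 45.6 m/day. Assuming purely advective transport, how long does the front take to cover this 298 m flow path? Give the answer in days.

Hydraulic gradient i = Δh / L = 5.24 / 298 = 0.01758.
Darcy flux q = K · i = 45.60 × 0.01758 = 0.8018 m/day.
Seepage velocity v = q / n_e = 0.8018 / 0.11 = 7.289 m/day.
Travel time t = L / v = 298 / 7.289 = 40.88 days.

40.9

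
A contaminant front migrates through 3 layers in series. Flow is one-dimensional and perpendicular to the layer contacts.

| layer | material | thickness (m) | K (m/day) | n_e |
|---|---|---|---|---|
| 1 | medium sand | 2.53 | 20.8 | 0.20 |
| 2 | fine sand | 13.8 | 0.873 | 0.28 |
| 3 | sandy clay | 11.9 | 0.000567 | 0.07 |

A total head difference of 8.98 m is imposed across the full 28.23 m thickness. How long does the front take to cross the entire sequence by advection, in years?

With flow normal to the layers, continuity requires the same specific discharge q through every layer.
Σ(b_i/K_i) = 2.53/20.8 + 13.8/0.873 + 11.9/0.000567 = 21004 d.
q = Δh / Σ(b_i/K_i) = 8.98 / 21004 = 0.0004275 m/day.
In each layer the seepage velocity is v_i = q/n_i, so the layer transit time is t_i = b_i·n_i / q:
  layer 1 (medium sand): t_1 = 2.53 × 0.20 / 0.0004275 = 1183 d
  layer 2 (fine sand): t_2 = 13.8 × 0.28 / 0.0004275 = 9038 d
  layer 3 (sandy clay): t_3 = 11.9 × 0.07 / 0.0004275 = 1948 d
Total t = Σ t_i = 12169 days = 33.32 years.

33.3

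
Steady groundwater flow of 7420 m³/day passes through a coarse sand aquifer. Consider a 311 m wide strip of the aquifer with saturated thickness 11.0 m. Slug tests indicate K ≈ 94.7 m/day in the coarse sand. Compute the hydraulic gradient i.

Cross-sectional area A = 311 × 11.0 = 3421 m².
From Q = K·A·i, i = Q / (K·A) = 7420 / (94.70 × 3421) = 0.02290.

0.0229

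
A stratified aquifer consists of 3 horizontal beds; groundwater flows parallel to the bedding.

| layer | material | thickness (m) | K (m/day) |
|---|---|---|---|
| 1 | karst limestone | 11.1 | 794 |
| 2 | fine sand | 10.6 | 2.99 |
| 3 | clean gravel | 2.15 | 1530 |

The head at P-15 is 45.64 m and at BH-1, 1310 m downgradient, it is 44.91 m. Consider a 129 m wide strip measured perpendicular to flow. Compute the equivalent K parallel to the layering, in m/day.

Flow is parallel to layering, so each bed carries its own Darcy discharge and the transmissivities add.
Σ(K_i·b_i) = 794×11.1 + 2.99×10.6 + 1530×2.15 = 12135 m²/day.
Total thickness b = 23.85 m, so K_eq = Σ(K_i·b_i)/b = 508.8 m/day.

509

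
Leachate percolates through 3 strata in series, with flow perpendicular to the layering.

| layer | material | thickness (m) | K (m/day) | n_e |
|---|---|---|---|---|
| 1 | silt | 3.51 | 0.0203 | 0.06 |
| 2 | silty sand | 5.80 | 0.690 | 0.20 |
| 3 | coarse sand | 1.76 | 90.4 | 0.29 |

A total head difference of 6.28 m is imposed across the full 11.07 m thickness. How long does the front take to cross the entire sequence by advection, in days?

54.3

With flow normal to the layers, continuity requires the same specific discharge q through every layer.
Σ(b_i/K_i) = 3.51/0.0203 + 5.80/0.690 + 1.76/90.4 = 181.3 d.
q = Δh / Σ(b_i/K_i) = 6.28 / 181.3 = 0.03463 m/day.
In each layer the seepage velocity is v_i = q/n_i, so the layer transit time is t_i = b_i·n_i / q:
  layer 1 (silt): t_1 = 3.51 × 0.06 / 0.03463 = 6.081 d
  layer 2 (silty sand): t_2 = 5.80 × 0.20 / 0.03463 = 33.49 d
  layer 3 (coarse sand): t_3 = 1.76 × 0.29 / 0.03463 = 14.74 d
Total t = Σ t_i = 54.31 days.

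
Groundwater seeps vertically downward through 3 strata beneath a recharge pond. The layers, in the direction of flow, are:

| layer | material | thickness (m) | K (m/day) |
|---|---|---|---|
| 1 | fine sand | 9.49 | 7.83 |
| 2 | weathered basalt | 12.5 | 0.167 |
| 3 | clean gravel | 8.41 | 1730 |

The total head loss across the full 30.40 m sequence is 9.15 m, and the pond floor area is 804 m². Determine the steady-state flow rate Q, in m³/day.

Flow is perpendicular to layering, so the layers act in series and the equivalent K is the thickness-weighted harmonic mean.
Total thickness L = 9.49 + 12.5 + 8.41 = 30.40 m.
Σ(b_i/K_i) = 9.49/7.83 + 12.5/0.167 + 8.41/1730 = 76.07 d.
K_eq = L / Σ(b_i/K_i) = 30.40 / 76.07 = 0.3996 m/day.
Q = K_eq · A · (Δh/L) = 0.3996 × 804 × (9.15/30.40) = 96.71 m³/day.

96.7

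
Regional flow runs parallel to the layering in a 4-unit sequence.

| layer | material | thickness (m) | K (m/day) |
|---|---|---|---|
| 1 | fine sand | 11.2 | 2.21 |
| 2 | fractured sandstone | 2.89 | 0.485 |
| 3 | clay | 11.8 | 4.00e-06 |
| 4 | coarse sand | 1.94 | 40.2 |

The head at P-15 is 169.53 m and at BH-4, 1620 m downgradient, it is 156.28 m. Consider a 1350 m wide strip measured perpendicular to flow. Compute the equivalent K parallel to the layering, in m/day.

Flow is parallel to layering, so each bed carries its own Darcy discharge and the transmissivities add.
Σ(K_i·b_i) = 2.21×11.2 + 0.485×2.89 + 4.00e-06×11.8 + 40.2×1.94 = 104.1 m²/day.
Total thickness b = 27.83 m, so K_eq = Σ(K_i·b_i)/b = 3.742 m/day.

3.74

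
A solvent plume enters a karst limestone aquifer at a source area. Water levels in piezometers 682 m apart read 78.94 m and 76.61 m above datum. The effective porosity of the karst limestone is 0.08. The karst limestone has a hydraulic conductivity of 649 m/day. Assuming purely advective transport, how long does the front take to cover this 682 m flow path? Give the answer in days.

24.6

Hydraulic gradient i = (78.94 − 76.61) / 682 = 2.33 / 682 = 0.003416.
Darcy flux q = K · i = 649.0 × 0.003416 = 2.217 m/day.
Seepage velocity v = q / n_e = 2.217 / 0.08 = 27.72 m/day.
Travel time t = L / v = 682 / 27.72 = 24.61 days.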